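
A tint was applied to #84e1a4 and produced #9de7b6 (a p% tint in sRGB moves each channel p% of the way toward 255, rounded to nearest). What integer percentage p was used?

#84e1a4 is rgb(132, 225, 164); #9de7b6 is rgb(157, 231, 182).
On the R channel (widest range): 157 ≈ 132 + (p/100)(255 − 132), so p ≈ 100×(157 − 132)/(255 − 132) = 2500/123 = 20.33.
p = 20 reproduces all three channels after rounding.

20%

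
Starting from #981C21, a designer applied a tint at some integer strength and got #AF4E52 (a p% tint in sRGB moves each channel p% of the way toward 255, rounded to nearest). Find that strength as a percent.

22%

#981C21 is rgb(152, 28, 33); #AF4E52 is rgb(175, 78, 82).
On the G channel (widest range): 78 ≈ 28 + (p/100)(255 − 28), so p ≈ 100×(78 − 28)/(255 − 28) = 5000/227 = 22.03.
p = 22 reproduces all three channels after rounding.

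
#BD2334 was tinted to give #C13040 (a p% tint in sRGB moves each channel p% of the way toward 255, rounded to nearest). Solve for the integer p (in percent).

#BD2334 is rgb(189, 35, 52); #C13040 is rgb(193, 48, 64).
On the G channel (widest range): 48 ≈ 35 + (p/100)(255 − 35), so p ≈ 100×(48 − 35)/(255 − 35) = 1300/220 = 5.91.
p = 6 reproduces all three channels after rounding.

6%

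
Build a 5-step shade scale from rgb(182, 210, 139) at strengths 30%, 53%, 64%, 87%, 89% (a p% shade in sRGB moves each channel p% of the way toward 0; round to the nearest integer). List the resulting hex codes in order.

#7f9361, #566341, #424c32, #181b12, #14170f

30%: (182 − 54.6 = 127.4→127, 210 − 63 = 147→147, 139 − 41.7 = 97.3→97) → #7f9361
53%: (182 − 96.46 = 85.54→86, 210 − 111.3 = 98.7→99, 139 − 73.67 = 65.33→65) → #566341
64%: (182 − 116.48 = 65.52→66, 210 − 134.4 = 75.6→76, 139 − 88.96 = 50.04→50) → #424c32
87%: (182 − 158.34 = 23.66→24, 210 − 182.7 = 27.3→27, 139 − 120.93 = 18.07→18) → #181b12
89%: (182 − 161.98 = 20.02→20, 210 − 186.9 = 23.1→23, 139 − 123.71 = 15.29→15) → #14170f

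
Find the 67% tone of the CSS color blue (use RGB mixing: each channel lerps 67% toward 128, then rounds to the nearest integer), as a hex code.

#5656AA

CSS blue is rgb(0, 0, 255).
Per channel, c → c + 0.67(128 − c):
  R: 0 + 85.76 = 85.76 → 86
  G: 0 + 0.67×(128−0) = 0 + 85.76 = 85.76 → 86
  B: 255 − 85.09 = 169.91 → 170
rgb(86, 86, 170) = #5656AA.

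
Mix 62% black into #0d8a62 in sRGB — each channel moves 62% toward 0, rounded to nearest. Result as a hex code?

#0d8a62 is rgb(13, 138, 98).
Lerp each channel 62% toward 0:
  R: 13 − 8.06 = 4.94 → 5
  G: 138 + 0.62×(0−138) = 138 − 85.56 = 52.44 → 52
  B: 98 + 0.62×(0−98) = 98 − 60.76 = 37.24 → 37
rgb(5, 52, 37) = #053425.

#053425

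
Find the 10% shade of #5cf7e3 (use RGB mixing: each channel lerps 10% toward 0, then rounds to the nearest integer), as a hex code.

#5cf7e3 is rgb(92, 247, 227).
A 10% shade moves each channel 10% toward 0:
  R: 92 − 9.2 = 82.8 → 83
  G: 247 − 24.7 = 222.3 → 222
  B: 227 − 22.7 = 204.3 → 204
rgb(83, 222, 204) = #53decc.

#53decc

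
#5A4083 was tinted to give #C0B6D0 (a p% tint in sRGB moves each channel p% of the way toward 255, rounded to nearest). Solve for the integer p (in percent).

62%

#5A4083 is rgb(90, 64, 131); #C0B6D0 is rgb(192, 182, 208).
On the G channel (widest range): 182 ≈ 64 + (p/100)(255 − 64), so p ≈ 100×(182 − 64)/(255 − 64) = 11800/191 = 61.78.
p = 62 reproduces all three channels after rounding.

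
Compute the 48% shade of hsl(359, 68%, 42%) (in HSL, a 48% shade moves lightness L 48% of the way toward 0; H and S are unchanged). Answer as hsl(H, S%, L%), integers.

hsl(359, 68%, 22%)

L moves 48% from 42 toward 0: 42 − 20.16 = 21.84 → 22.
H and S are unchanged.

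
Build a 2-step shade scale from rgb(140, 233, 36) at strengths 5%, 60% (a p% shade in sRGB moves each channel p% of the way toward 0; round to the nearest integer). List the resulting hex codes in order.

#85DD22, #385D0E

5%: (140 − 7 = 133→133, 233 − 11.65 = 221.35→221, 36 − 1.8 = 34.2→34) → #85DD22
60%: (140 − 84 = 56→56, 233 − 139.8 = 93.2→93, 36 − 21.6 = 14.4→14) → #385D0E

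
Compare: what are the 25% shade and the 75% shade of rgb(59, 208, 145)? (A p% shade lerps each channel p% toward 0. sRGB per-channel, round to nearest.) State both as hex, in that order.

#2C9C6D, #0F3424

25% shade:
  R: 59 − 14.75 = 44.25 → 44
  G: 208 + 0.25×(0−208) = 208 − 52 = 156 → 156
  B: 145 + 0.25×(0−145) = 145 − 36.25 = 108.75 → 109
  → #2C9C6D
75% shade:
  R: 59 − 44.25 = 14.75 → 15
  G: 208 + 0.75×(0−208) = 208 − 156 = 52 → 52
  B: 145 − 108.75 = 36.25 → 36
  → #0F3424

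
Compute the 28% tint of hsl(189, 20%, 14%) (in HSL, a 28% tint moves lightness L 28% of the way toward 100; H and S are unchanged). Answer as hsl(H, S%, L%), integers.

hsl(189, 20%, 38%)

L moves 28% from 14 toward 100: 14 + 24.08 = 38.08 → 38.
H and S are unchanged.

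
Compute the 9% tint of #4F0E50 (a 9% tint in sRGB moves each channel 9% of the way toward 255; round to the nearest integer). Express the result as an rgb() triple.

#4F0E50 is rgb(79, 14, 80).
Lerp each channel 9% toward 255:
  R: 79 + 0.09×(255−79) = 79 + 15.84 = 94.84 → 95
  G: 14 + 0.09×(255−14) = 14 + 21.69 = 35.69 → 36
  B: 80 + 15.75 = 95.75 → 96

rgb(95, 36, 96)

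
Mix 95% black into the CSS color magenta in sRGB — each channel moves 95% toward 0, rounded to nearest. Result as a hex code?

CSS magenta is rgb(255, 0, 255).
Lerp each channel 95% toward 0:
  R: 255 + 0.95×(0−255) = 255 − 242.25 = 12.75 → 13
  G: 0 + 0 = 0 → 0
  B: 255 + 0.95×(0−255) = 255 − 242.25 = 12.75 → 13
rgb(13, 0, 13) = #0D000D.

#0D000D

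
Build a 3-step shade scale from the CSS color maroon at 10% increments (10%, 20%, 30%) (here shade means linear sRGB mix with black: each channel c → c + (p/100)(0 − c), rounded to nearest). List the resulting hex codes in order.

CSS maroon is rgb(128, 0, 0).
10%: (128 − 12.8 = 115.2→115, 0→0, 0→0) → #730000
20%: (128 − 25.6 = 102.4→102, 0→0, 0→0) → #660000
30%: (128 − 38.4 = 89.6→90, 0→0, 0→0) → #5A0000

#730000, #660000, #5A0000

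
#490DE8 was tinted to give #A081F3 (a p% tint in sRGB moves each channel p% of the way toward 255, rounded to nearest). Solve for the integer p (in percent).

#490DE8 is rgb(73, 13, 232); #A081F3 is rgb(160, 129, 243).
On the G channel (widest range): 129 ≈ 13 + (p/100)(255 − 13), so p ≈ 100×(129 − 13)/(255 − 13) = 11600/242 = 47.93.
p = 48 reproduces all three channels after rounding.

48%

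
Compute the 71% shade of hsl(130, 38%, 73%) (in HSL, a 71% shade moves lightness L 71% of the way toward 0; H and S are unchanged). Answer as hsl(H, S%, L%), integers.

hsl(130, 38%, 21%)

L moves 71% from 73 toward 0: 73 − 51.83 = 21.17 → 21.
H and S are unchanged.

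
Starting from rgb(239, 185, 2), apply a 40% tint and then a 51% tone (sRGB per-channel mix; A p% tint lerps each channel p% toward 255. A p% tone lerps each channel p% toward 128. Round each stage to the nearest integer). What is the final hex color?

Per channel, c → c + 0.4(255 − c):
  R: 239 + 6.4 = 245.4 → 245
  G: 185 + 28 = 213 → 213
  B: 2 + 101.2 = 103.2 → 103
After the tint: rgb(245, 213, 103) = #F5D567.
Lerp each channel 51% toward 128:
  R: 245 − 59.67 = 185.33 → 185
  G: 213 − 43.35 = 169.65 → 170
  B: 103 + 12.75 = 115.75 → 116
rgb(185, 170, 116) = #B9AA74.

#B9AA74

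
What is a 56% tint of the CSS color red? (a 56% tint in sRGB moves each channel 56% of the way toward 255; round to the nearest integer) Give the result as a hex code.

#FF8F8F

CSS red is rgb(255, 0, 0).
Per channel, c → c + 0.56(255 − c):
  R: 255 + 0.56×(255−255) = 255 + 0 = 255 → 255
  G: 0 + 142.8 = 142.8 → 143
  B: 0 + 0.56×(255−0) = 0 + 142.8 = 142.8 → 143
rgb(255, 143, 143) = #FF8F8F.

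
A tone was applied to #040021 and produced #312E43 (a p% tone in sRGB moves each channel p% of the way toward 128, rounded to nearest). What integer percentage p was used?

36%

#040021 is rgb(4, 0, 33); #312E43 is rgb(49, 46, 67).
On the G channel (widest range): 46 ≈ 0 + (p/100)(128 − 0), so p ≈ 100×(46 − 0)/(128 − 0) = 4600/128 = 35.94.
p = 36 reproduces all three channels after rounding.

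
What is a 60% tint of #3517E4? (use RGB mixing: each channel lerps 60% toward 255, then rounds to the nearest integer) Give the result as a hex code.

#3517E4 is rgb(53, 23, 228).
A 60% tint moves each channel 60% toward 255:
  R: 53 + 0.6×(255−53) = 53 + 121.2 = 174.2 → 174
  G: 23 + 139.2 = 162.2 → 162
  B: 228 + 0.6×(255−228) = 228 + 16.2 = 244.2 → 244
rgb(174, 162, 244) = #AEA2F4.

#AEA2F4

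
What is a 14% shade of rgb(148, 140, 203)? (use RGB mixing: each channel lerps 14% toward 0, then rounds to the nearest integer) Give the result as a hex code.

A 14% shade moves each channel 14% toward 0:
  R: 148 + 0.14×(0−148) = 148 − 20.72 = 127.28 → 127
  G: 140 + 0.14×(0−140) = 140 − 19.6 = 120.4 → 120
  B: 203 − 28.42 = 174.58 → 175
rgb(127, 120, 175) = #7F78AF.

#7F78AF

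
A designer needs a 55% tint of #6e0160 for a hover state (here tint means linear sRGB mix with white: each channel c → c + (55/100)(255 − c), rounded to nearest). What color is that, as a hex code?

#be8db7

#6e0160 is rgb(110, 1, 96).
Lerp each channel 55% toward 255:
  R: 110 + 79.75 = 189.75 → 190
  G: 1 + 139.7 = 140.7 → 141
  B: 96 + 0.55×(255−96) = 96 + 87.45 = 183.45 → 183
rgb(190, 141, 183) = #be8db7.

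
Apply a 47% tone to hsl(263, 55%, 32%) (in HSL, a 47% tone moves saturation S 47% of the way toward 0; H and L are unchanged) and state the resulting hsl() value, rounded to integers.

S moves 47% from 55 toward 0: 55 − 25.85 = 29.15 → 29.
H and L are unchanged.

hsl(263, 29%, 32%)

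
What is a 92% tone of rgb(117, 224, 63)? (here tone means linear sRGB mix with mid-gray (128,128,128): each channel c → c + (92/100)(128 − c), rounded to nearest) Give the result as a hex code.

#7F887B

Lerp each channel 92% toward 128:
  R: 117 + 10.12 = 127.12 → 127
  G: 224 − 88.32 = 135.68 → 136
  B: 63 + 59.8 = 122.8 → 123
rgb(127, 136, 123) = #7F887B.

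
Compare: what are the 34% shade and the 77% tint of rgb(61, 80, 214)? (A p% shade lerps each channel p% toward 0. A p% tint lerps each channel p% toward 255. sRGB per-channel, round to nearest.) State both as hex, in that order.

#28358d, #d2d7f6

34% shade:
  R: 61 + 0.34×(0−61) = 61 − 20.74 = 40.26 → 40
  G: 80 − 27.2 = 52.8 → 53
  B: 214 + 0.34×(0−214) = 214 − 72.76 = 141.24 → 141
  → #28358d
77% tint:
  R: 61 + 149.38 = 210.38 → 210
  G: 80 + 0.77×(255−80) = 80 + 134.75 = 214.75 → 215
  B: 214 + 0.77×(255−214) = 214 + 31.57 = 245.57 → 246
  → #d2d7f6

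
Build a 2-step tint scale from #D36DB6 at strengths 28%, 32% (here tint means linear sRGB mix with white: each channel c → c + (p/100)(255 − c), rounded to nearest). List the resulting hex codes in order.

#DF96CA, #E19CCD

#D36DB6 is rgb(211, 109, 182).
28%: (211 + 12.32 = 223.32→223, 109 + 40.88 = 149.88→150, 182 + 20.44 = 202.44→202) → #DF96CA
32%: (211 + 14.08 = 225.08→225, 109 + 46.72 = 155.72→156, 182 + 23.36 = 205.36→205) → #E19CCD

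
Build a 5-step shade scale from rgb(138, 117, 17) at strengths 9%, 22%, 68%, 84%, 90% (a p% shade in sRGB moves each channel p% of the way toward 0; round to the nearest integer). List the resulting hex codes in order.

9%: (138 − 12.42 = 125.58→126, 117 − 10.53 = 106.47→106, 17 − 1.53 = 15.47→15) → #7e6a0f
22%: (138 − 30.36 = 107.64→108, 117 − 25.74 = 91.26→91, 17 − 3.74 = 13.26→13) → #6c5b0d
68%: (138 − 93.84 = 44.16→44, 117 − 79.56 = 37.44→37, 17 − 11.56 = 5.44→5) → #2c2505
84%: (138 − 115.92 = 22.08→22, 117 − 98.28 = 18.72→19, 17 − 14.28 = 2.72→3) → #161303
90%: (138 − 124.2 = 13.8→14, 117 − 105.3 = 11.7→12, 17 − 15.3 = 1.7→2) → #0e0c02

#7e6a0f, #6c5b0d, #2c2505, #161303, #0e0c02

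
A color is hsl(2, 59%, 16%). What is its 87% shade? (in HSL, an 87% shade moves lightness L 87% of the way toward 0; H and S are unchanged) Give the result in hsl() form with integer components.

L moves 87% from 16 toward 0: 16 − 13.92 = 2.08 → 2.
H and S are unchanged.

hsl(2, 59%, 2%)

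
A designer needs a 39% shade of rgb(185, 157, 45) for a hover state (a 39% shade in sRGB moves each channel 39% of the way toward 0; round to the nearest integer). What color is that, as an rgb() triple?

Per channel, c → c + 0.39(0 − c):
  R: 185 − 72.15 = 112.85 → 113
  G: 157 + 0.39×(0−157) = 157 − 61.23 = 95.77 → 96
  B: 45 − 17.55 = 27.45 → 27

rgb(113, 96, 27)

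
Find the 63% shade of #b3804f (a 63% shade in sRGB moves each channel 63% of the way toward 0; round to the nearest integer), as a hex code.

#b3804f is rgb(179, 128, 79).
A 63% shade moves each channel 63% toward 0:
  R: 179 + 0.63×(0−179) = 179 − 112.77 = 66.23 → 66
  G: 128 + 0.63×(0−128) = 128 − 80.64 = 47.36 → 47
  B: 79 + 0.63×(0−79) = 79 − 49.77 = 29.23 → 29
rgb(66, 47, 29) = #422f1d.

#422f1d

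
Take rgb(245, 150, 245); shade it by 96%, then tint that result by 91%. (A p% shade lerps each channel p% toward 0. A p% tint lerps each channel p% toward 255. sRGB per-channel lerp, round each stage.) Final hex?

#E9E9E9

Per channel, c → c + 0.96(0 − c):
  R: 245 + 0.96×(0−245) = 245 − 235.2 = 9.8 → 10
  G: 150 − 144 = 6 → 6
  B: 245 − 235.2 = 9.8 → 10
After the shade: rgb(10, 6, 10) = #0A060A.
Lerp each channel 91% toward 255:
  R: 10 + 0.91×(255−10) = 10 + 222.95 = 232.95 → 233
  G: 6 + 0.91×(255−6) = 6 + 226.59 = 232.59 → 233
  B: 10 + 0.91×(255−10) = 10 + 222.95 = 232.95 → 233
rgb(233, 233, 233) = #E9E9E9.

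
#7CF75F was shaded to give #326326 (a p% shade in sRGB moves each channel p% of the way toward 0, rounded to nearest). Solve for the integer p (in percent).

60%

#7CF75F is rgb(124, 247, 95); #326326 is rgb(50, 99, 38).
On the G channel (widest range): 99 ≈ 247 + (p/100)(0 − 247), so p ≈ 100×(99 − 247)/(0 − 247) = -14800/-247 = 59.92.
p = 60 reproduces all three channels after rounding.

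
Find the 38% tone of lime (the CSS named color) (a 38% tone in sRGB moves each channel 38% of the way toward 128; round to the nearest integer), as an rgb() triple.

rgb(49, 207, 49)

CSS lime is rgb(0, 255, 0).
A 38% tone moves each channel 38% toward 128:
  R: 0 + 48.64 = 48.64 → 49
  G: 255 − 48.26 = 206.74 → 207
  B: 0 + 48.64 = 48.64 → 49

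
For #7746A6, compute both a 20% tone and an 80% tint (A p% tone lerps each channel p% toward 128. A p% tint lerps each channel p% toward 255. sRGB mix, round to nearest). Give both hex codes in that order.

#7746A6 is rgb(119, 70, 166).
20% tone:
  R: 119 + 0.2×(128−119) = 119 + 1.8 = 120.8 → 121
  G: 70 + 0.2×(128−70) = 70 + 11.6 = 81.6 → 82
  B: 166 + 0.2×(128−166) = 166 − 7.6 = 158.4 → 158
  → #79529E
80% tint:
  R: 119 + 0.8×(255−119) = 119 + 108.8 = 227.8 → 228
  G: 70 + 148 = 218 → 218
  B: 166 + 71.2 = 237.2 → 237
  → #E4DAED

#79529E, #E4DAED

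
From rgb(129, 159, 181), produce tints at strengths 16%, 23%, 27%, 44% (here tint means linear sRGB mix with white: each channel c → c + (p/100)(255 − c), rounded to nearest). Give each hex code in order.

16%: (129 + 20.16 = 149.16→149, 159 + 15.36 = 174.36→174, 181 + 11.84 = 192.84→193) → #95AEC1
23%: (129 + 28.98 = 157.98→158, 159 + 22.08 = 181.08→181, 181 + 17.02 = 198.02→198) → #9EB5C6
27%: (129 + 34.02 = 163.02→163, 159 + 25.92 = 184.92→185, 181 + 19.98 = 200.98→201) → #A3B9C9
44%: (129 + 55.44 = 184.44→184, 159 + 42.24 = 201.24→201, 181 + 32.56 = 213.56→214) → #B8C9D6

#95AEC1, #9EB5C6, #A3B9C9, #B8C9D6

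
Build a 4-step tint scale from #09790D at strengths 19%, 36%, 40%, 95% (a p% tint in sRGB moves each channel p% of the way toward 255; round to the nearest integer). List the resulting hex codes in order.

#38923B, #62A964, #6BAF6E, #F3F8F3

#09790D is rgb(9, 121, 13).
19%: (9 + 46.74 = 55.74→56, 121 + 25.46 = 146.46→146, 13 + 45.98 = 58.98→59) → #38923B
36%: (9 + 88.56 = 97.56→98, 121 + 48.24 = 169.24→169, 13 + 87.12 = 100.12→100) → #62A964
40%: (9 + 98.4 = 107.4→107, 121 + 53.6 = 174.6→175, 13 + 96.8 = 109.8→110) → #6BAF6E
95%: (9 + 233.7 = 242.7→243, 121 + 127.3 = 248.3→248, 13 + 229.9 = 242.9→243) → #F3F8F3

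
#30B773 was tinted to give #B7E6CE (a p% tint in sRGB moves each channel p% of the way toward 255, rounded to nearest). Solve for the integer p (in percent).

65%

#30B773 is rgb(48, 183, 115); #B7E6CE is rgb(183, 230, 206).
On the R channel (widest range): 183 ≈ 48 + (p/100)(255 − 48), so p ≈ 100×(183 − 48)/(255 − 48) = 13500/207 = 65.22.
p = 65 reproduces all three channels after rounding.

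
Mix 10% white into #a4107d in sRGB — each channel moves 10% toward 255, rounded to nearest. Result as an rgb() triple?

rgb(173, 40, 138)

#a4107d is rgb(164, 16, 125).
Per channel, c → c + 0.1(255 − c):
  R: 164 + 9.1 = 173.1 → 173
  G: 16 + 0.1×(255−16) = 16 + 23.9 = 39.9 → 40
  B: 125 + 13 = 138 → 138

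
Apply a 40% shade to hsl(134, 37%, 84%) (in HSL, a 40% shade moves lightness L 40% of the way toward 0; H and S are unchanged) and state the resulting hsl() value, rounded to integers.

hsl(134, 37%, 50%)

L moves 40% from 84 toward 0: 84 − 33.6 = 50.4 → 50.
H and S are unchanged.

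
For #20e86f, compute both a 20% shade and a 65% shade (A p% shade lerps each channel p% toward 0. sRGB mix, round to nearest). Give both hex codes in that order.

#20e86f is rgb(32, 232, 111).
20% shade:
  R: 32 + 0.2×(0−32) = 32 − 6.4 = 25.6 → 26
  G: 232 − 46.4 = 185.6 → 186
  B: 111 − 22.2 = 88.8 → 89
  → #1aba59
65% shade:
  R: 32 − 20.8 = 11.2 → 11
  G: 232 + 0.65×(0−232) = 232 − 150.8 = 81.2 → 81
  B: 111 + 0.65×(0−111) = 111 − 72.15 = 38.85 → 39
  → #0b5127

#1aba59, #0b5127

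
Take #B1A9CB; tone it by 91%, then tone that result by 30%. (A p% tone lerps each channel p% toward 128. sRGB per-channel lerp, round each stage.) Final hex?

#B1A9CB is rgb(177, 169, 203).
A 91% tone moves each channel 91% toward 128:
  R: 177 + 0.91×(128−177) = 177 − 44.59 = 132.41 → 132
  G: 169 − 37.31 = 131.69 → 132
  B: 203 − 68.25 = 134.75 → 135
After the tone: rgb(132, 132, 135) = #848487.
Lerp each channel 30% toward 128:
  R: 132 + 0.3×(128−132) = 132 − 1.2 = 130.8 → 131
  G: 132 + 0.3×(128−132) = 132 − 1.2 = 130.8 → 131
  B: 135 − 2.1 = 132.9 → 133
rgb(131, 131, 133) = #838385.

#838385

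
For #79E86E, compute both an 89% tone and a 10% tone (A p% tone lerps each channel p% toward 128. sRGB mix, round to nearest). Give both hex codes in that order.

#79E86E is rgb(121, 232, 110).
89% tone:
  R: 121 + 0.89×(128−121) = 121 + 6.23 = 127.23 → 127
  G: 232 + 0.89×(128−232) = 232 − 92.56 = 139.44 → 139
  B: 110 + 0.89×(128−110) = 110 + 16.02 = 126.02 → 126
  → #7F8B7E
10% tone:
  R: 121 + 0.1×(128−121) = 121 + 0.7 = 121.7 → 122
  G: 232 + 0.1×(128−232) = 232 − 10.4 = 221.6 → 222
  B: 110 + 0.1×(128−110) = 110 + 1.8 = 111.8 → 112
  → #7ADE70

#7F8B7E, #7ADE70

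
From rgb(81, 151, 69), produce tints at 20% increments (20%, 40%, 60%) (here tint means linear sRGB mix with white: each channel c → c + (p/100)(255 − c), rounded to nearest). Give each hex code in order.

20%: (81 + 34.8 = 115.8→116, 151 + 20.8 = 171.8→172, 69 + 37.2 = 106.2→106) → #74ac6a
40%: (81 + 69.6 = 150.6→151, 151 + 41.6 = 192.6→193, 69 + 74.4 = 143.4→143) → #97c18f
60%: (81 + 104.4 = 185.4→185, 151 + 62.4 = 213.4→213, 69 + 111.6 = 180.6→181) → #b9d5b5

#74ac6a, #97c18f, #b9d5b5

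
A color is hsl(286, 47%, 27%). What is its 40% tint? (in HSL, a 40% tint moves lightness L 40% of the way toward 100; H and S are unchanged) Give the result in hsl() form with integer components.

L moves 40% from 27 toward 100: 27 + 29.2 = 56.2 → 56.
H and S are unchanged.

hsl(286, 47%, 56%)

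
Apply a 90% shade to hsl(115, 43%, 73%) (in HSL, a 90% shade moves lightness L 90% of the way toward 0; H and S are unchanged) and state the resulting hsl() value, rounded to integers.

L moves 90% from 73 toward 0: 73 − 65.7 = 7.3 → 7.
H and S are unchanged.

hsl(115, 43%, 7%)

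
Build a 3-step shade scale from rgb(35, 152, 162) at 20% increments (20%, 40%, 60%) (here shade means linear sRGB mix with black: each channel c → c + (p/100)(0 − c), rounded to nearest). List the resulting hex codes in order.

20%: (35 − 7 = 28→28, 152 − 30.4 = 121.6→122, 162 − 32.4 = 129.6→130) → #1C7A82
40%: (35 − 14 = 21→21, 152 − 60.8 = 91.2→91, 162 − 64.8 = 97.2→97) → #155B61
60%: (35 − 21 = 14→14, 152 − 91.2 = 60.8→61, 162 − 97.2 = 64.8→65) → #0E3D41

#1C7A82, #155B61, #0E3D41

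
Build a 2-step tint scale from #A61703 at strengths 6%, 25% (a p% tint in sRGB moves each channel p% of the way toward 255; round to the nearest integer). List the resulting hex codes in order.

#A61703 is rgb(166, 23, 3).
6%: (166 + 5.34 = 171.34→171, 23 + 13.92 = 36.92→37, 3 + 15.12 = 18.12→18) → #AB2512
25%: (166 + 22.25 = 188.25→188, 23 + 58 = 81→81, 3 + 63 = 66→66) → #BC5142

#AB2512, #BC5142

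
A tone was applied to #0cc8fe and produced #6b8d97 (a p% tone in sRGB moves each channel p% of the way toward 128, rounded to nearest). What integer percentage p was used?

82%

#0cc8fe is rgb(12, 200, 254); #6b8d97 is rgb(107, 141, 151).
On the B channel (widest range): 151 ≈ 254 + (p/100)(128 − 254), so p ≈ 100×(151 − 254)/(128 − 254) = -10300/-126 = 81.75.
p = 82 reproduces all three channels after rounding.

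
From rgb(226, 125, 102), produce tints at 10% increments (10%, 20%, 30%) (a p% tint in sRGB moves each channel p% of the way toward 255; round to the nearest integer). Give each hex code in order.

#E58A75, #E89785, #EBA494

10%: (226 + 2.9 = 228.9→229, 125 + 13 = 138→138, 102 + 15.3 = 117.3→117) → #E58A75
20%: (226 + 5.8 = 231.8→232, 125 + 26 = 151→151, 102 + 30.6 = 132.6→133) → #E89785
30%: (226 + 8.7 = 234.7→235, 125 + 39 = 164→164, 102 + 45.9 = 147.9→148) → #EBA494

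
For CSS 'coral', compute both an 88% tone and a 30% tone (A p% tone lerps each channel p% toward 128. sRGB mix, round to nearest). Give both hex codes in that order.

CSS coral is rgb(255, 127, 80).
88% tone:
  R: 255 + 0.88×(128−255) = 255 − 111.76 = 143.24 → 143
  G: 127 + 0.88×(128−127) = 127 + 0.88 = 127.88 → 128
  B: 80 + 42.24 = 122.24 → 122
  → #8f807a
30% tone:
  R: 255 + 0.3×(128−255) = 255 − 38.1 = 216.9 → 217
  G: 127 + 0.3×(128−127) = 127 + 0.3 = 127.3 → 127
  B: 80 + 0.3×(128−80) = 80 + 14.4 = 94.4 → 94
  → #d97f5e

#8f807a, #d97f5e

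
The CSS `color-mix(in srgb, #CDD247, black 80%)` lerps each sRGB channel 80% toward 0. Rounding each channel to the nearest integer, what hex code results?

#CDD247 is rgb(205, 210, 71).
Lerp each channel 80% toward 0:
  R: 205 − 164 = 41 → 41
  G: 210 + 0.8×(0−210) = 210 − 168 = 42 → 42
  B: 71 − 56.8 = 14.2 → 14
rgb(41, 42, 14) = #292A0E.

#292A0E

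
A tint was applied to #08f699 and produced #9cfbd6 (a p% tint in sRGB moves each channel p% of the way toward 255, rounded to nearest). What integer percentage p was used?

60%

#08f699 is rgb(8, 246, 153); #9cfbd6 is rgb(156, 251, 214).
On the R channel (widest range): 156 ≈ 8 + (p/100)(255 − 8), so p ≈ 100×(156 − 8)/(255 − 8) = 14800/247 = 59.92.
p = 60 reproduces all three channels after rounding.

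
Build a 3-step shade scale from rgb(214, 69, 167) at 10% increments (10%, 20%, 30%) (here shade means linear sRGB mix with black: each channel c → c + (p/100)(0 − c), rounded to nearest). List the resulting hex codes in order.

10%: (214 − 21.4 = 192.6→193, 69 − 6.9 = 62.1→62, 167 − 16.7 = 150.3→150) → #C13E96
20%: (214 − 42.8 = 171.2→171, 69 − 13.8 = 55.2→55, 167 − 33.4 = 133.6→134) → #AB3786
30%: (214 − 64.2 = 149.8→150, 69 − 20.7 = 48.3→48, 167 − 50.1 = 116.9→117) → #963075

#C13E96, #AB3786, #963075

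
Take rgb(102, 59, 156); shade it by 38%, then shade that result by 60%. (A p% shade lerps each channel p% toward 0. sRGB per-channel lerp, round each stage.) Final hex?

Per channel, c → c + 0.38(0 − c):
  R: 102 − 38.76 = 63.24 → 63
  G: 59 + 0.38×(0−59) = 59 − 22.42 = 36.58 → 37
  B: 156 + 0.38×(0−156) = 156 − 59.28 = 96.72 → 97
After the shade: rgb(63, 37, 97) = #3F2561.
Per channel, c → c + 0.6(0 − c):
  R: 63 + 0.6×(0−63) = 63 − 37.8 = 25.2 → 25
  G: 37 + 0.6×(0−37) = 37 − 22.2 = 14.8 → 15
  B: 97 − 58.2 = 38.8 → 39
rgb(25, 15, 39) = #190F27.

#190F27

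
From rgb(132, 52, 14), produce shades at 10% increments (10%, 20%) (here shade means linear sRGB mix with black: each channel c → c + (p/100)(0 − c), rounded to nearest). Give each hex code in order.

10%: (132 − 13.2 = 118.8→119, 52 − 5.2 = 46.8→47, 14 − 1.4 = 12.6→13) → #772F0D
20%: (132 − 26.4 = 105.6→106, 52 − 10.4 = 41.6→42, 14 − 2.8 = 11.2→11) → #6A2A0B

#772F0D, #6A2A0B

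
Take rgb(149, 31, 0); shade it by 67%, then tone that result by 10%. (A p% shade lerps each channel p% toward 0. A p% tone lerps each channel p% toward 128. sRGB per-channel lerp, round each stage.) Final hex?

Lerp each channel 67% toward 0:
  R: 149 − 99.83 = 49.17 → 49
  G: 31 − 20.77 = 10.23 → 10
  B: 0 + 0 = 0 → 0
After the shade: rgb(49, 10, 0) = #310a00.
Lerp each channel 10% toward 128:
  R: 49 + 7.9 = 56.9 → 57
  G: 10 + 0.1×(128−10) = 10 + 11.8 = 21.8 → 22
  B: 0 + 0.1×(128−0) = 0 + 12.8 = 12.8 → 13
rgb(57, 22, 13) = #39160d.

#39160d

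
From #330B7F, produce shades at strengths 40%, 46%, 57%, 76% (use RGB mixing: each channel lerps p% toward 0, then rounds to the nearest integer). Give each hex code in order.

#330B7F is rgb(51, 11, 127).
40%: (51 − 20.4 = 30.6→31, 11 − 4.4 = 6.6→7, 127 − 50.8 = 76.2→76) → #1F074C
46%: (51 − 23.46 = 27.54→28, 11 − 5.06 = 5.94→6, 127 − 58.42 = 68.58→69) → #1C0645
57%: (51 − 29.07 = 21.93→22, 11 − 6.27 = 4.73→5, 127 − 72.39 = 54.61→55) → #160537
76%: (51 − 38.76 = 12.24→12, 11 − 8.36 = 2.64→3, 127 − 96.52 = 30.48→30) → #0C031E

#1F074C, #1C0645, #160537, #0C031E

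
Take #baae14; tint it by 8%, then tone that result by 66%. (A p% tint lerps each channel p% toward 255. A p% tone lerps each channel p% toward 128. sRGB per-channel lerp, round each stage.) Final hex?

#baae14 is rgb(186, 174, 20).
Per channel, c → c + 0.08(255 − c):
  R: 186 + 5.52 = 191.52 → 192
  G: 174 + 6.48 = 180.48 → 180
  B: 20 + 0.08×(255−20) = 20 + 18.8 = 38.8 → 39
After the tint: rgb(192, 180, 39) = #c0b427.
Lerp each channel 66% toward 128:
  R: 192 − 42.24 = 149.76 → 150
  G: 180 − 34.32 = 145.68 → 146
  B: 39 + 58.74 = 97.74 → 98
rgb(150, 146, 98) = #969262.

#969262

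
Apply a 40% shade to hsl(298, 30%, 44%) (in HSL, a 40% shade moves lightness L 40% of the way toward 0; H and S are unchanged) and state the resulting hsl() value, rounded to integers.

L moves 40% from 44 toward 0: 44 − 17.6 = 26.4 → 26.
H and S are unchanged.

hsl(298, 30%, 26%)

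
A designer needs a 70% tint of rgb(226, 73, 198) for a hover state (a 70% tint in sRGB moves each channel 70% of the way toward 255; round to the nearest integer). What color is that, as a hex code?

#F6C8EE

Per channel, c → c + 0.7(255 − c):
  R: 226 + 0.7×(255−226) = 226 + 20.3 = 246.3 → 246
  G: 73 + 0.7×(255−73) = 73 + 127.4 = 200.4 → 200
  B: 198 + 0.7×(255−198) = 198 + 39.9 = 237.9 → 238
rgb(246, 200, 238) = #F6C8EE.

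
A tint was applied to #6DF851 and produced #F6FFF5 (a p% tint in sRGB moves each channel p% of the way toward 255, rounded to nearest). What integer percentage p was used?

#6DF851 is rgb(109, 248, 81); #F6FFF5 is rgb(246, 255, 245).
On the B channel (widest range): 245 ≈ 81 + (p/100)(255 − 81), so p ≈ 100×(245 − 81)/(255 − 81) = 16400/174 = 94.25.
p = 94 reproduces all three channels after rounding.

94%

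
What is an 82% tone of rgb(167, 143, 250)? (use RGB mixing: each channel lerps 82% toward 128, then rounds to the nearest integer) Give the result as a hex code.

#878396

Lerp each channel 82% toward 128:
  R: 167 − 31.98 = 135.02 → 135
  G: 143 + 0.82×(128−143) = 143 − 12.3 = 130.7 → 131
  B: 250 + 0.82×(128−250) = 250 − 100.04 = 149.96 → 150
rgb(135, 131, 150) = #878396.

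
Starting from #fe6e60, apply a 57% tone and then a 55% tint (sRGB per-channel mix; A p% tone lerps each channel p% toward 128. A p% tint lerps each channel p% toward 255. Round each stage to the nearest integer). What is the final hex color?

#dec2c0

#fe6e60 is rgb(254, 110, 96).
Per channel, c → c + 0.57(128 − c):
  R: 254 + 0.57×(128−254) = 254 − 71.82 = 182.18 → 182
  G: 110 + 0.57×(128−110) = 110 + 10.26 = 120.26 → 120
  B: 96 + 18.24 = 114.24 → 114
After the tone: rgb(182, 120, 114) = #b67872.
Per channel, c → c + 0.55(255 − c):
  R: 182 + 0.55×(255−182) = 182 + 40.15 = 222.15 → 222
  G: 120 + 74.25 = 194.25 → 194
  B: 114 + 0.55×(255−114) = 114 + 77.55 = 191.55 → 192
rgb(222, 194, 192) = #dec2c0.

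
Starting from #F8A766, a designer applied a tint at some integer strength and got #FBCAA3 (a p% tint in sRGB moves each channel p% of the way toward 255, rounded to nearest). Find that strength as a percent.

#F8A766 is rgb(248, 167, 102); #FBCAA3 is rgb(251, 202, 163).
On the B channel (widest range): 163 ≈ 102 + (p/100)(255 − 102), so p ≈ 100×(163 − 102)/(255 − 102) = 6100/153 = 39.87.
p = 40 reproduces all three channels after rounding.

40%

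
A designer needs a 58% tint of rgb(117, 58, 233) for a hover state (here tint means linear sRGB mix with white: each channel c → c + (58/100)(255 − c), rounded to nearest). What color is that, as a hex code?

#C5ACF6

Lerp each channel 58% toward 255:
  R: 117 + 0.58×(255−117) = 117 + 80.04 = 197.04 → 197
  G: 58 + 114.26 = 172.26 → 172
  B: 233 + 12.76 = 245.76 → 246
rgb(197, 172, 246) = #C5ACF6.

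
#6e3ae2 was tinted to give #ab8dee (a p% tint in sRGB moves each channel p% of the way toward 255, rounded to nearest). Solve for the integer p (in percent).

#6e3ae2 is rgb(110, 58, 226); #ab8dee is rgb(171, 141, 238).
On the G channel (widest range): 141 ≈ 58 + (p/100)(255 − 58), so p ≈ 100×(141 − 58)/(255 − 58) = 8300/197 = 42.13.
p = 42 reproduces all three channels after rounding.

42%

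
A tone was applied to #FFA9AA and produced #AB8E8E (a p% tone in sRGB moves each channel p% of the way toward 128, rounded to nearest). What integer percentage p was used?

#FFA9AA is rgb(255, 169, 170); #AB8E8E is rgb(171, 142, 142).
On the R channel (widest range): 171 ≈ 255 + (p/100)(128 − 255), so p ≈ 100×(171 − 255)/(128 − 255) = -8400/-127 = 66.14.
p = 66 reproduces all three channels after rounding.

66%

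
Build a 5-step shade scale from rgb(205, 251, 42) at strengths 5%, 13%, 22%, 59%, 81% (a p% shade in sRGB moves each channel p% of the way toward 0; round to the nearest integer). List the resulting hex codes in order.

5%: (205 − 10.25 = 194.75→195, 251 − 12.55 = 238.45→238, 42 − 2.1 = 39.9→40) → #C3EE28
13%: (205 − 26.65 = 178.35→178, 251 − 32.63 = 218.37→218, 42 − 5.46 = 36.54→37) → #B2DA25
22%: (205 − 45.1 = 159.9→160, 251 − 55.22 = 195.78→196, 42 − 9.24 = 32.76→33) → #A0C421
59%: (205 − 120.95 = 84.05→84, 251 − 148.09 = 102.91→103, 42 − 24.78 = 17.22→17) → #546711
81%: (205 − 166.05 = 38.95→39, 251 − 203.31 = 47.69→48, 42 − 34.02 = 7.98→8) → #273008

#C3EE28, #B2DA25, #A0C421, #546711, #273008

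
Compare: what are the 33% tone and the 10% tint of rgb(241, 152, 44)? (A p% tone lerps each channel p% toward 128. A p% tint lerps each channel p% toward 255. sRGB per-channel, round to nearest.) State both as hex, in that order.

33% tone:
  R: 241 − 37.29 = 203.71 → 204
  G: 152 + 0.33×(128−152) = 152 − 7.92 = 144.08 → 144
  B: 44 + 27.72 = 71.72 → 72
  → #cc9048
10% tint:
  R: 241 + 1.4 = 242.4 → 242
  G: 152 + 10.3 = 162.3 → 162
  B: 44 + 21.1 = 65.1 → 65
  → #f2a241

#cc9048, #f2a241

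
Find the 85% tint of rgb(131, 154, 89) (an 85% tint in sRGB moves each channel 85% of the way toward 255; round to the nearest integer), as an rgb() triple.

rgb(236, 240, 230)

Lerp each channel 85% toward 255:
  R: 131 + 0.85×(255−131) = 131 + 105.4 = 236.4 → 236
  G: 154 + 85.85 = 239.85 → 240
  B: 89 + 0.85×(255−89) = 89 + 141.1 = 230.1 → 230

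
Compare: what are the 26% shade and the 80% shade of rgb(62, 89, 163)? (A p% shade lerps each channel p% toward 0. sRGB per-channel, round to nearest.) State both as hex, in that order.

26% shade:
  R: 62 + 0.26×(0−62) = 62 − 16.12 = 45.88 → 46
  G: 89 + 0.26×(0−89) = 89 − 23.14 = 65.86 → 66
  B: 163 + 0.26×(0−163) = 163 − 42.38 = 120.62 → 121
  → #2E4279
80% shade:
  R: 62 + 0.8×(0−62) = 62 − 49.6 = 12.4 → 12
  G: 89 + 0.8×(0−89) = 89 − 71.2 = 17.8 → 18
  B: 163 + 0.8×(0−163) = 163 − 130.4 = 32.6 → 33
  → #0C1221

#2E4279, #0C1221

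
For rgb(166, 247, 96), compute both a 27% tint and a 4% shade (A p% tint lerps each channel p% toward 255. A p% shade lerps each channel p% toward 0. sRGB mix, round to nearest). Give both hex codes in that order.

#bef98b, #9fed5c

27% tint:
  R: 166 + 0.27×(255−166) = 166 + 24.03 = 190.03 → 190
  G: 247 + 0.27×(255−247) = 247 + 2.16 = 249.16 → 249
  B: 96 + 0.27×(255−96) = 96 + 42.93 = 138.93 → 139
  → #bef98b
4% shade:
  R: 166 − 6.64 = 159.36 → 159
  G: 247 + 0.04×(0−247) = 247 − 9.88 = 237.12 → 237
  B: 96 + 0.04×(0−96) = 96 − 3.84 = 92.16 → 92
  → #9fed5c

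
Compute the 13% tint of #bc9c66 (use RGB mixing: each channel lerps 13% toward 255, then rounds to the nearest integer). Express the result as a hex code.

#bc9c66 is rgb(188, 156, 102).
Lerp each channel 13% toward 255:
  R: 188 + 0.13×(255−188) = 188 + 8.71 = 196.71 → 197
  G: 156 + 0.13×(255−156) = 156 + 12.87 = 168.87 → 169
  B: 102 + 19.89 = 121.89 → 122
rgb(197, 169, 122) = #c5a97a.

#c5a97a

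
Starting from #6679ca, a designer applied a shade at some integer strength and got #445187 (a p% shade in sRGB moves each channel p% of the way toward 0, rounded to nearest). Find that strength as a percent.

33%

#6679ca is rgb(102, 121, 202); #445187 is rgb(68, 81, 135).
On the B channel (widest range): 135 ≈ 202 + (p/100)(0 − 202), so p ≈ 100×(135 − 202)/(0 − 202) = -6700/-202 = 33.17.
p = 33 reproduces all three channels after rounding.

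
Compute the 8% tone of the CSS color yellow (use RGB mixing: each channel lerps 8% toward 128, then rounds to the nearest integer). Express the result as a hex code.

#f5f50a

CSS yellow is rgb(255, 255, 0).
An 8% tone moves each channel 8% toward 128:
  R: 255 + 0.08×(128−255) = 255 − 10.16 = 244.84 → 245
  G: 255 − 10.16 = 244.84 → 245
  B: 0 + 10.24 = 10.24 → 10
rgb(245, 245, 10) = #f5f50a.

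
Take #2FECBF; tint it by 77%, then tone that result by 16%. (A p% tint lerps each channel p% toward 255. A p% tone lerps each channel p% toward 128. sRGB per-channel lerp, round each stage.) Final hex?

#2FECBF is rgb(47, 236, 191).
Per channel, c → c + 0.77(255 − c):
  R: 47 + 0.77×(255−47) = 47 + 160.16 = 207.16 → 207
  G: 236 + 14.63 = 250.63 → 251
  B: 191 + 0.77×(255−191) = 191 + 49.28 = 240.28 → 240
After the tint: rgb(207, 251, 240) = #CFFBF0.
Lerp each channel 16% toward 128:
  R: 207 + 0.16×(128−207) = 207 − 12.64 = 194.36 → 194
  G: 251 − 19.68 = 231.32 → 231
  B: 240 + 0.16×(128−240) = 240 − 17.92 = 222.08 → 222
rgb(194, 231, 222) = #C2E7DE.

#C2E7DE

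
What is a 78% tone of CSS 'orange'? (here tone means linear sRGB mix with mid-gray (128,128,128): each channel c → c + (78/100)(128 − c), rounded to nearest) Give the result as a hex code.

#9c8864

CSS orange is rgb(255, 165, 0).
A 78% tone moves each channel 78% toward 128:
  R: 255 − 99.06 = 155.94 → 156
  G: 165 − 28.86 = 136.14 → 136
  B: 0 + 99.84 = 99.84 → 100
rgb(156, 136, 100) = #9c8864.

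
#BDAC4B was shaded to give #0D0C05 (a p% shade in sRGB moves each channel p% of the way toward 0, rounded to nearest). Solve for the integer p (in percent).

93%

#BDAC4B is rgb(189, 172, 75); #0D0C05 is rgb(13, 12, 5).
On the R channel (widest range): 13 ≈ 189 + (p/100)(0 − 189), so p ≈ 100×(13 − 189)/(0 − 189) = -17600/-189 = 93.12.
p = 93 reproduces all three channels after rounding.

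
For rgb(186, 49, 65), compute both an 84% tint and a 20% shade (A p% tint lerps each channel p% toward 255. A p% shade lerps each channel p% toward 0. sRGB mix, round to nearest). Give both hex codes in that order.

#F4DEE1, #952734

84% tint:
  R: 186 + 0.84×(255−186) = 186 + 57.96 = 243.96 → 244
  G: 49 + 0.84×(255−49) = 49 + 173.04 = 222.04 → 222
  B: 65 + 159.6 = 224.6 → 225
  → #F4DEE1
20% shade:
  R: 186 − 37.2 = 148.8 → 149
  G: 49 − 9.8 = 39.2 → 39
  B: 65 − 13 = 52 → 52
  → #952734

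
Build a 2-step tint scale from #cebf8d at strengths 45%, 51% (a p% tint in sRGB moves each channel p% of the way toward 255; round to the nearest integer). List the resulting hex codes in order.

#cebf8d is rgb(206, 191, 141).
45%: (206 + 22.05 = 228.05→228, 191 + 28.8 = 219.8→220, 141 + 51.3 = 192.3→192) → #e4dcc0
51%: (206 + 24.99 = 230.99→231, 191 + 32.64 = 223.64→224, 141 + 58.14 = 199.14→199) → #e7e0c7

#e4dcc0, #e7e0c7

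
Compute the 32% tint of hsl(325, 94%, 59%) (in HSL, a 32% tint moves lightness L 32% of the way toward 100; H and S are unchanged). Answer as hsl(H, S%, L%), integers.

L moves 32% from 59 toward 100: 59 + 13.12 = 72.12 → 72.
H and S are unchanged.

hsl(325, 94%, 72%)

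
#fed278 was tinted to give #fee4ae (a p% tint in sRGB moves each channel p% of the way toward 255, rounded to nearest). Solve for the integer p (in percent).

40%

#fed278 is rgb(254, 210, 120); #fee4ae is rgb(254, 228, 174).
On the B channel (widest range): 174 ≈ 120 + (p/100)(255 − 120), so p ≈ 100×(174 − 120)/(255 − 120) = 5400/135 = 40.00.
p = 40 reproduces all three channels after rounding.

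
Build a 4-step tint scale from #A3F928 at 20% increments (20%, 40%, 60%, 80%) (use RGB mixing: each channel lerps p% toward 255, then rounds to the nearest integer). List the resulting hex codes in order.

#B5FA53, #C8FB7E, #DAFDA9, #EDFED4

#A3F928 is rgb(163, 249, 40).
20%: (163 + 18.4 = 181.4→181, 249 + 1.2 = 250.2→250, 40 + 43 = 83→83) → #B5FA53
40%: (163 + 36.8 = 199.8→200, 249 + 2.4 = 251.4→251, 40 + 86 = 126→126) → #C8FB7E
60%: (163 + 55.2 = 218.2→218, 249 + 3.6 = 252.6→253, 40 + 129 = 169→169) → #DAFDA9
80%: (163 + 73.6 = 236.6→237, 249 + 4.8 = 253.8→254, 40 + 172 = 212→212) → #EDFED4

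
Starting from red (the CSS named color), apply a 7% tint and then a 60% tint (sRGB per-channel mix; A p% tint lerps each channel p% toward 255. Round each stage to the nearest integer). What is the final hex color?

#FFA0A0

CSS red is rgb(255, 0, 0).
Lerp each channel 7% toward 255:
  R: 255 + 0.07×(255−255) = 255 + 0 = 255 → 255
  G: 0 + 0.07×(255−0) = 0 + 17.85 = 17.85 → 18
  B: 0 + 17.85 = 17.85 → 18
After the tint: rgb(255, 18, 18) = #FF1212.
Per channel, c → c + 0.6(255 − c):
  R: 255 + 0.6×(255−255) = 255 + 0 = 255 → 255
  G: 18 + 0.6×(255−18) = 18 + 142.2 = 160.2 → 160
  B: 18 + 142.2 = 160.2 → 160
rgb(255, 160, 160) = #FFA0A0.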